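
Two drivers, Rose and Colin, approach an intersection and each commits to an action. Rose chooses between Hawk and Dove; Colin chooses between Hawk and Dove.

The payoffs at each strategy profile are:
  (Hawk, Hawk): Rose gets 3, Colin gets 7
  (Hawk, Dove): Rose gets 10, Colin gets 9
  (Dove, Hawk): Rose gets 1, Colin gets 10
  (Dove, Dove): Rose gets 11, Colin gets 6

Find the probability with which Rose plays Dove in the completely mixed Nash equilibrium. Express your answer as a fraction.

Let r be the probability that Rose plays Hawk. In a completely mixed equilibrium, Colin must be indifferent between Hawk and Dove.
Colin's expected payoff from Hawk is 7r + 10(1−r); from Dove it is 9r + 6(1−r).
Setting these equal: −3r + 10 = 3r + 6, so r = 2/3.
Therefore Rose plays Dove with probability 1 − 2/3 = 1/3.

1/3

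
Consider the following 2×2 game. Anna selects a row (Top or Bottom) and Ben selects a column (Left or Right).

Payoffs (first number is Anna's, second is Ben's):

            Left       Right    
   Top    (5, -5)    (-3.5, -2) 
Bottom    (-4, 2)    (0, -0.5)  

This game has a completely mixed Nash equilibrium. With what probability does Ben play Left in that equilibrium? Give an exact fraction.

Let q be the probability that Ben plays Left. In a completely mixed equilibrium, Anna must be indifferent between Top and Bottom.
Anna's expected payoff from Top is 5q − 3.5(1−q); from Bottom it is −4q.
Setting these equal: 8.5q − 3.5 = −4q, so q = 7/25.

7/25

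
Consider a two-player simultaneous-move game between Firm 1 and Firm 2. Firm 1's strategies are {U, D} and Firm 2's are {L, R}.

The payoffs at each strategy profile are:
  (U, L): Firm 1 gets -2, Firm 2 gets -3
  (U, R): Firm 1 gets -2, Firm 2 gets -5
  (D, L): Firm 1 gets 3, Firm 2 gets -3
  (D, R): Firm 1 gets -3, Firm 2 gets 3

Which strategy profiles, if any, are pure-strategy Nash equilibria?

none

(U, L): Firm 1 prefers D (3 > -2) — not an equilibrium.
(U, R): Firm 2 prefers L (-3 > -5) — not an equilibrium.
(D, L): Firm 2 prefers R (3 > -3) — not an equilibrium.
(D, R): Firm 1 prefers U (-2 > -3) — not an equilibrium.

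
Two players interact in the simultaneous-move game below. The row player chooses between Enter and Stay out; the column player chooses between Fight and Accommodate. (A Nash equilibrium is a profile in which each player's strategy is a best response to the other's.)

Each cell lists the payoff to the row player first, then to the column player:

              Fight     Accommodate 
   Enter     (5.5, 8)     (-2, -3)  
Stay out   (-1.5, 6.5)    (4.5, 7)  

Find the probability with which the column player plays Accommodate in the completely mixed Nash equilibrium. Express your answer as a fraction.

14/27

Let y be the probability that the column player plays Fight. In a completely mixed equilibrium, the row player must be indifferent between Enter and Stay out.
The row player's expected payoff from Enter is 5.5y − 2(1−y); from Stay out it is −1.5y + 4.5(1−y).
Setting these equal: 7.5y − 2 = −6y + 4.5, so y = 13/27.
Therefore the column player plays Accommodate with probability 1 − 13/27 = 14/27.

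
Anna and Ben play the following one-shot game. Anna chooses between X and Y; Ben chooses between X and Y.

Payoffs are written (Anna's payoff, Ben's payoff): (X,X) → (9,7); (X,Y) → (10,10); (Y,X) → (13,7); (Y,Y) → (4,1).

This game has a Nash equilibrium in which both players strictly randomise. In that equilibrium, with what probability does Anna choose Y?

1/3

Let x be the probability that Anna plays X. In a completely mixed equilibrium, Ben must be indifferent between X and Y.
Ben's expected payoff from X is 7x + 7(1−x); from Y it is 10x + (1−x).
Setting these equal: 7 = 9x + 1, so x = 2/3.
Therefore Anna plays Y with probability 1 − 2/3 = 1/3.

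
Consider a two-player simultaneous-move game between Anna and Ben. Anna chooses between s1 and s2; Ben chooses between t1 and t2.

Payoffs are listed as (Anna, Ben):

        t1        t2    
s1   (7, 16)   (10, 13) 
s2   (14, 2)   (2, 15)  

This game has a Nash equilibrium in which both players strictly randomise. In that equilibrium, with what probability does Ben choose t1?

8/15

Let q be the probability that Ben plays t1. In a completely mixed equilibrium, Anna must be indifferent between s1 and s2.
Anna's expected payoff from s1 is 7q + 10(1−q); from s2 it is 14q + 2(1−q).
Setting these equal: −3q + 10 = 12q + 2, so q = 8/15.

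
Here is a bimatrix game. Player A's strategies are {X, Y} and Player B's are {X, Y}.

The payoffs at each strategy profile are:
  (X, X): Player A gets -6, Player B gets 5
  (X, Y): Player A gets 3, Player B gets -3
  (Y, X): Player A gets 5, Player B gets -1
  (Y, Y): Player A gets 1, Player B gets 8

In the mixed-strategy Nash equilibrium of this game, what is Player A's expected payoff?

First find y, the probability Player B plays X, from Player A's indifference between X and Y: −6y + 3(1−y) = 5y + (1−y), giving y = 2/13.
Since Player A is indifferent in equilibrium, Player A's expected payoff equals the payoff from either row against (2/13, 11/13). Using X: −6(2/13) + 3(11/13) = 21/13.

21/13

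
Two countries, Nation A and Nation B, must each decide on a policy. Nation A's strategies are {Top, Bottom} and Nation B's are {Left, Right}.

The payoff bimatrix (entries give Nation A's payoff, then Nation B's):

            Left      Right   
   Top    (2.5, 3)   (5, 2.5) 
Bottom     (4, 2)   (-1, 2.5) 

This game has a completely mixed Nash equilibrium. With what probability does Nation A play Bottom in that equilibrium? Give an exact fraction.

1/2

Let r be the probability that Nation A plays Top. In a completely mixed equilibrium, Nation B must be indifferent between Left and Right.
Nation B's expected payoff from Left is 3r + 2(1−r); from Right it is 2.5r + 2.5(1−r).
Setting these equal: r + 2 = 2.5, so r = 1/2.
Therefore Nation A plays Bottom with probability 1 − 1/2 = 1/2.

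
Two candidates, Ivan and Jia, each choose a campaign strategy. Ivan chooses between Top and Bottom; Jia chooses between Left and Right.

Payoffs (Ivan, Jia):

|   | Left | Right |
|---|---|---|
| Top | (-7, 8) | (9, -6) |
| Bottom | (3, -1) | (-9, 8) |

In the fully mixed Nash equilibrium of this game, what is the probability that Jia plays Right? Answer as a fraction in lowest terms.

5/14

Let y be the probability that Jia plays Left. In a completely mixed equilibrium, Ivan must be indifferent between Top and Bottom.
Ivan's expected payoff from Top is −7y + 9(1−y); from Bottom it is 3y − 9(1−y).
Setting these equal: −16y + 9 = 12y − 9, so y = 9/14.
Therefore Jia plays Right with probability 1 − 9/14 = 5/14.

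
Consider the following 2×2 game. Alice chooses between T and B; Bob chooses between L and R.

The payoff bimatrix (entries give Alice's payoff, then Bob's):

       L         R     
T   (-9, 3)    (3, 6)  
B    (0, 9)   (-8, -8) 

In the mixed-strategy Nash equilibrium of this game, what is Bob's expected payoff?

39/10

First find x, the probability Alice plays T, from Bob's indifference between L and R: 3x + 9(1−x) = 6x − 8(1−x), giving x = 17/20.
Since Bob is indifferent in equilibrium, Bob's expected payoff equals the payoff from either column against (17/20, 3/20). Using L: 3(17/20) + 9(3/20) = 39/10.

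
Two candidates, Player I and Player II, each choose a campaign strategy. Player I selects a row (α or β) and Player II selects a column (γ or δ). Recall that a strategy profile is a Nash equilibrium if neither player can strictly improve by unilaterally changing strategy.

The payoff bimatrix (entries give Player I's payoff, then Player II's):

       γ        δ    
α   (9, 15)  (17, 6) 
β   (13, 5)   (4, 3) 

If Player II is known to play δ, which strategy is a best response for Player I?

α

Against δ, Player I earns 17 from α and 4 from β.
So α is the best response.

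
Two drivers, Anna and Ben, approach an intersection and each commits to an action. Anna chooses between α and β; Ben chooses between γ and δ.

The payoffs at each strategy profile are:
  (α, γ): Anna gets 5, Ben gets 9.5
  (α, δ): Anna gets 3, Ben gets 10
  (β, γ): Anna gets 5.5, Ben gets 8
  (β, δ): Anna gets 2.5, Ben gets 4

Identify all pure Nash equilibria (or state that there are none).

(α, δ) and (β, γ)

(α, γ): Anna prefers β (5.5 > 5); Ben prefers δ (10 > 9.5) — not an equilibrium.
(α, δ): Anna gets 3 ≥ 2.5 from β, and Ben gets 10 ≥ 9.5 from γ — Nash equilibrium.
(β, γ): Anna gets 5.5 ≥ 5 from α, and Ben gets 8 ≥ 4 from δ — Nash equilibrium.
(β, δ): Anna prefers α (3 > 2.5); Ben prefers γ (8 > 4) — not an equilibrium.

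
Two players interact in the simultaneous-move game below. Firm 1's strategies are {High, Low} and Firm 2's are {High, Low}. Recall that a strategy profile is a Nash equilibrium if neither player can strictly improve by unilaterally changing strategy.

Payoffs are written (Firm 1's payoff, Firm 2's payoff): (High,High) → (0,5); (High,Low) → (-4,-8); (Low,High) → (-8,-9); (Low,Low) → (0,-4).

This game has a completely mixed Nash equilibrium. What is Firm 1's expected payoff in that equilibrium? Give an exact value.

-8/3

First find q, the probability Firm 2 plays High, from Firm 1's indifference between High and Low: −4(1−q) = −8q, giving q = 1/3.
Since Firm 1 is indifferent in equilibrium, Firm 1's expected payoff equals the payoff from either row against (1/3, 2/3). Using High: −4(2/3) = -8/3.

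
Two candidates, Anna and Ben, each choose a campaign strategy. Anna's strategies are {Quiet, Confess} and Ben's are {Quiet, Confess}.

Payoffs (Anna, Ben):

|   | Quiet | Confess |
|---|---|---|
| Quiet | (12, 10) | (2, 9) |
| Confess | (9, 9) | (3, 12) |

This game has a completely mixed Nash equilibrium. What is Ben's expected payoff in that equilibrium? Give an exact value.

39/4

First find x, the probability Anna plays Quiet, from Ben's indifference between Quiet and Confess: 10x + 9(1−x) = 9x + 12(1−x), giving x = 3/4.
Since Ben is indifferent in equilibrium, Ben's expected payoff equals the payoff from either column against (3/4, 1/4). Using Quiet: 10(3/4) + 9(1/4) = 39/4.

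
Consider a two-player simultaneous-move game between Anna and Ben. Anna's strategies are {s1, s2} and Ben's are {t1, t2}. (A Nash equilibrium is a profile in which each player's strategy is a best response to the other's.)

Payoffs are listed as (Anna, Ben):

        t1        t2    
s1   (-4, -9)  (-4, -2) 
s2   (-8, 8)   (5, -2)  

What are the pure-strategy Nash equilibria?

none

(s1, t1): Ben prefers t2 (-2 > -9) — not an equilibrium.
(s1, t2): Anna prefers s2 (5 > -4) — not an equilibrium.
(s2, t1): Anna prefers s1 (-4 > -8) — not an equilibrium.
(s2, t2): Ben prefers t1 (8 > -2) — not an equilibrium.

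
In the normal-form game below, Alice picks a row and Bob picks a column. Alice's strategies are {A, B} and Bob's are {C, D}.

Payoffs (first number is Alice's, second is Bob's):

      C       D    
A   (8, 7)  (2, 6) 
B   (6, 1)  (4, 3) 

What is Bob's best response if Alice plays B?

Against B, Bob earns 1 from C and 3 from D.
So D is the best response.

D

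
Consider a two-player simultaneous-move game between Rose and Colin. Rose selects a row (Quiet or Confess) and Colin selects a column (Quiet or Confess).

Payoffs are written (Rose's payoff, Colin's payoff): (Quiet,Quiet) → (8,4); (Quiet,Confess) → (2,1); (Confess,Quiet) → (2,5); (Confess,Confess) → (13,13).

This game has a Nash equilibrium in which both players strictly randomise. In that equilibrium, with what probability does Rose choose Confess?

Let x be the probability that Rose plays Quiet. In a completely mixed equilibrium, Colin must be indifferent between Quiet and Confess.
Colin's expected payoff from Quiet is 4x + 5(1−x); from Confess it is x + 13(1−x).
Setting these equal: −x + 5 = −12x + 13, so x = 8/11.
Therefore Rose plays Confess with probability 1 − 8/11 = 3/11.

3/11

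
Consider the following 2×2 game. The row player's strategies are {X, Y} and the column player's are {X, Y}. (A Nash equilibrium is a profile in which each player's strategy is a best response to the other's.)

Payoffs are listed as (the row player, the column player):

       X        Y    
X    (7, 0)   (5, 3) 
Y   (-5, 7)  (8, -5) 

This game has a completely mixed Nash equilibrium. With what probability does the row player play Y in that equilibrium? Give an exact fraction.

1/5

Let p be the probability that the row player plays X. In a completely mixed equilibrium, the column player must be indifferent between X and Y.
The column player's expected payoff from X is 7(1−p); from Y it is 3p − 5(1−p).
Setting these equal: −7p + 7 = 8p − 5, so p = 4/5.
Therefore the row player plays Y with probability 1 − 4/5 = 1/5.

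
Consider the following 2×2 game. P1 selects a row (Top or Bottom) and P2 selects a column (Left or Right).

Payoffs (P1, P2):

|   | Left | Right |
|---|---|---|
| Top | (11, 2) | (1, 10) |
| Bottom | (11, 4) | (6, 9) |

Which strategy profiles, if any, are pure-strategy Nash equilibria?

(Bottom, Right)

(Top, Left): P2 prefers Right (10 > 2) — not an equilibrium.
(Top, Right): P1 prefers Bottom (6 > 1) — not an equilibrium.
(Bottom, Left): P2 prefers Right (9 > 4) — not an equilibrium.
(Bottom, Right): P1 gets 6 ≥ 1 from Top, and P2 gets 9 ≥ 4 from Left — Nash equilibrium.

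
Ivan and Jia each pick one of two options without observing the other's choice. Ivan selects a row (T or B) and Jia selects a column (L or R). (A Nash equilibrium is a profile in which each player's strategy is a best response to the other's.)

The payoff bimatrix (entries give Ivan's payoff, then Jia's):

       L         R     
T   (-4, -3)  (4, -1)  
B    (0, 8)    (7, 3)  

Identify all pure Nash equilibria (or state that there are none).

(T, L): Ivan prefers B (0 > -4); Jia prefers R (-1 > -3) — not an equilibrium.
(T, R): Ivan prefers B (7 > 4) — not an equilibrium.
(B, L): Ivan gets 0 ≥ -4 from T, and Jia gets 8 ≥ 3 from R — Nash equilibrium.
(B, R): Jia prefers L (8 > 3) — not an equilibrium.

(B, L)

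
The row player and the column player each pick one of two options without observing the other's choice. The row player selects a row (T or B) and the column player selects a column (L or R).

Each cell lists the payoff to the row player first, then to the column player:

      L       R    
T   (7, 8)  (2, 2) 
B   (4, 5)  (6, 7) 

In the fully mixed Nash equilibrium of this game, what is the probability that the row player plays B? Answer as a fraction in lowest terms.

Let x be the probability that the row player plays T. In a completely mixed equilibrium, the column player must be indifferent between L and R.
The column player's expected payoff from L is 8x + 5(1−x); from R it is 2x + 7(1−x).
Setting these equal: 3x + 5 = −5x + 7, so x = 1/4.
Therefore the row player plays B with probability 1 − 1/4 = 3/4.

3/4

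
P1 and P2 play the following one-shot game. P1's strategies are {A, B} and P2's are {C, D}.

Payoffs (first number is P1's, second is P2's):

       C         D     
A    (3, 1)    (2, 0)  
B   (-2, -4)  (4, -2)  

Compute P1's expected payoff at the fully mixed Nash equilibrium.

First find q, the probability P2 plays C, from P1's indifference between A and B: 3q + 2(1−q) = −2q + 4(1−q), giving q = 2/7.
Since P1 is indifferent in equilibrium, P1's expected payoff equals the payoff from either row against (2/7, 5/7). Using A: 3(2/7) + 2(5/7) = 16/7.

16/7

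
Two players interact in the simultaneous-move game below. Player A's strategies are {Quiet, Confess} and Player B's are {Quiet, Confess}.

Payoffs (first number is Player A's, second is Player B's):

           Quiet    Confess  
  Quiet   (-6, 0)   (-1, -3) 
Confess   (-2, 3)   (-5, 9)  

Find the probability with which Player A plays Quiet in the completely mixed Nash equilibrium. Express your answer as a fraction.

Let r be the probability that Player A plays Quiet. In a completely mixed equilibrium, Player B must be indifferent between Quiet and Confess.
Player B's expected payoff from Quiet is 3(1−r); from Confess it is −3r + 9(1−r).
Setting these equal: −3r + 3 = −12r + 9, so r = 2/3.

2/3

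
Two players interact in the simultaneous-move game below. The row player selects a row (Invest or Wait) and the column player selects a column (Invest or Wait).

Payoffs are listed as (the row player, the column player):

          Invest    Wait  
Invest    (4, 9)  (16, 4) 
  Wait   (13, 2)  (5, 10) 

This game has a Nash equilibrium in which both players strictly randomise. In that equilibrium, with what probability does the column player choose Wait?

9/20

Let c be the probability that the column player plays Invest. In a completely mixed equilibrium, the row player must be indifferent between Invest and Wait.
The row player's expected payoff from Invest is 4c + 16(1−c); from Wait it is 13c + 5(1−c).
Setting these equal: −12c + 16 = 8c + 5, so c = 11/20.
Therefore the column player plays Wait with probability 1 − 11/20 = 9/20.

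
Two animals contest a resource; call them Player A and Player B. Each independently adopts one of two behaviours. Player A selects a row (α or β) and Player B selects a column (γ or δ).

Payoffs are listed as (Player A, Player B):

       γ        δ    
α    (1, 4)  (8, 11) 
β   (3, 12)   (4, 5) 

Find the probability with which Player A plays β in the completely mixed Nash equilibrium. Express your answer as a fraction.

1/2

Let r be the probability that Player A plays α. In a completely mixed equilibrium, Player B must be indifferent between γ and δ.
Player B's expected payoff from γ is 4r + 12(1−r); from δ it is 11r + 5(1−r).
Setting these equal: −8r + 12 = 6r + 5, so r = 1/2.
Therefore Player A plays β with probability 1 − 1/2 = 1/2.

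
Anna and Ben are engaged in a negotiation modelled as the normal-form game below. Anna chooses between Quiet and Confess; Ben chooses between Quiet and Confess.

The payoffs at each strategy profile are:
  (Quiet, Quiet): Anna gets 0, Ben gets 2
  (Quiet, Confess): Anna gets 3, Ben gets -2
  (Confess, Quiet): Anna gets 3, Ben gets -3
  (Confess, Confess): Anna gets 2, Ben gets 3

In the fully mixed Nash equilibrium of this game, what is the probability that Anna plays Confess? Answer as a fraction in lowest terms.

2/5

Let x be the probability that Anna plays Quiet. In a completely mixed equilibrium, Ben must be indifferent between Quiet and Confess.
Ben's expected payoff from Quiet is 2x − 3(1−x); from Confess it is −2x + 3(1−x).
Setting these equal: 5x − 3 = −5x + 3, so x = 3/5.
Therefore Anna plays Confess with probability 1 − 3/5 = 2/5.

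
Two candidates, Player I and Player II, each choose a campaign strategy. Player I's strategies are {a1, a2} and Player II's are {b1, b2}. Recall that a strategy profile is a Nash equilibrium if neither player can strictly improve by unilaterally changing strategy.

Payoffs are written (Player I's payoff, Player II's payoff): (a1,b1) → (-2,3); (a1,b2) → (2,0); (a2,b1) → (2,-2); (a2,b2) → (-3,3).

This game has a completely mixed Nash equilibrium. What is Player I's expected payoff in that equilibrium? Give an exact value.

First find y, the probability Player II plays b1, from Player I's indifference between a1 and a2: −2y + 2(1−y) = 2y − 3(1−y), giving y = 5/9.
Since Player I is indifferent in equilibrium, Player I's expected payoff equals the payoff from either row against (5/9, 4/9). Using a1: −2(5/9) + 2(4/9) = -2/9.

-2/9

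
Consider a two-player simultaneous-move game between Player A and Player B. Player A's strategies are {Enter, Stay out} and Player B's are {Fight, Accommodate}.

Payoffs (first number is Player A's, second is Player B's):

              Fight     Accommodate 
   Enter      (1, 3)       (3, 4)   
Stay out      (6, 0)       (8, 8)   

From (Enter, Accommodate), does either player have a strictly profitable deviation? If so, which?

Player A at (Enter, Accommodate) earns 3; deviating to Stay out yields 8 — a strict improvement.
Player B earns 4; deviating to Fight yields 3 — not better.
Only Player A has a strictly profitable deviation.

Player A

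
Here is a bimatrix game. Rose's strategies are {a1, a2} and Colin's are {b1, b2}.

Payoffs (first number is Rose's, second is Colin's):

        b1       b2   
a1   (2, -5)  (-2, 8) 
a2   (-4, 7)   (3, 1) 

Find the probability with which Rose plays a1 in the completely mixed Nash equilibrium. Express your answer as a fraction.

6/19

Let p be the probability that Rose plays a1. In a completely mixed equilibrium, Colin must be indifferent between b1 and b2.
Colin's expected payoff from b1 is −5p + 7(1−p); from b2 it is 8p + (1−p).
Setting these equal: −12p + 7 = 7p + 1, so p = 6/19.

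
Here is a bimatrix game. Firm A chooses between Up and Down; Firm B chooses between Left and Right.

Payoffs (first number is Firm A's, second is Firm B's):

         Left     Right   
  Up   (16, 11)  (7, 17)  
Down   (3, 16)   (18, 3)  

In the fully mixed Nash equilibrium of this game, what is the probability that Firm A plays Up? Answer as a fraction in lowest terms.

Let x be the probability that Firm A plays Up. In a completely mixed equilibrium, Firm B must be indifferent between Left and Right.
Firm B's expected payoff from Left is 11x + 16(1−x); from Right it is 17x + 3(1−x).
Setting these equal: −5x + 16 = 14x + 3, so x = 13/19.

13/19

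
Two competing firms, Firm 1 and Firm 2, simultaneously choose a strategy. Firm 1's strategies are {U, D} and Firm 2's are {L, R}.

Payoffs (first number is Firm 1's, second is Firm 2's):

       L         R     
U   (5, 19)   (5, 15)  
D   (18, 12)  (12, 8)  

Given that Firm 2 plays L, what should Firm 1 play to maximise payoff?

Against L, Firm 1 earns 5 from U and 18 from D.
So D is the best response.

D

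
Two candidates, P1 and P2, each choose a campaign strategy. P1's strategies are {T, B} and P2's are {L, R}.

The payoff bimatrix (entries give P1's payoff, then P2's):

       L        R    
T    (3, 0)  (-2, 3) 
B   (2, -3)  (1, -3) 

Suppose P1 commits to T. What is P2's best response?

Against T, P2 earns 0 from L and 3 from R.
So R is the best response.

R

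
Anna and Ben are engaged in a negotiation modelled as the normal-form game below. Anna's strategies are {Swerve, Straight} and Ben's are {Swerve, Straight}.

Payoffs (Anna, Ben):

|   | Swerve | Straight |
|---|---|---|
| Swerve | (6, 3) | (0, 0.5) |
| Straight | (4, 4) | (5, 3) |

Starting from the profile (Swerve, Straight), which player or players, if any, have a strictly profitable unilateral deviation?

Both

Anna at (Swerve, Straight) earns 0; deviating to Straight yields 5 — a strict improvement.
Ben earns 0.5; deviating to Swerve yields 3 — a strict improvement.
Both Anna and Ben have strictly profitable deviations.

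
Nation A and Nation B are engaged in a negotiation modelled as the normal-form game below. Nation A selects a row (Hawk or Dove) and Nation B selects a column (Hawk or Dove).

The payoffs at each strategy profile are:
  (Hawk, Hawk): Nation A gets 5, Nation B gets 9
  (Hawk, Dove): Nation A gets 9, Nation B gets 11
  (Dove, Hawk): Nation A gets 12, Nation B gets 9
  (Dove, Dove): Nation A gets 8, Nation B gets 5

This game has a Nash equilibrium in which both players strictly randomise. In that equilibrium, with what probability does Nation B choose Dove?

7/8

Let c be the probability that Nation B plays Hawk. In a completely mixed equilibrium, Nation A must be indifferent between Hawk and Dove.
Nation A's expected payoff from Hawk is 5c + 9(1−c); from Dove it is 12c + 8(1−c).
Setting these equal: −4c + 9 = 4c + 8, so c = 1/8.
Therefore Nation B plays Dove with probability 1 − 1/8 = 7/8.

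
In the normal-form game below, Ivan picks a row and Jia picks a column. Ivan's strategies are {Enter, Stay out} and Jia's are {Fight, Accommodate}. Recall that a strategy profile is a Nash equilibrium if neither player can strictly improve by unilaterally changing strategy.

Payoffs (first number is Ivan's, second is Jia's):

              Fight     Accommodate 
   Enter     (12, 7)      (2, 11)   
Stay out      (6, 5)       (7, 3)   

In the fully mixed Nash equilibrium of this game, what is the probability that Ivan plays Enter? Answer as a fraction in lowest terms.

1/3

Let p be the probability that Ivan plays Enter. In a completely mixed equilibrium, Jia must be indifferent between Fight and Accommodate.
Jia's expected payoff from Fight is 7p + 5(1−p); from Accommodate it is 11p + 3(1−p).
Setting these equal: 2p + 5 = 8p + 3, so p = 1/3.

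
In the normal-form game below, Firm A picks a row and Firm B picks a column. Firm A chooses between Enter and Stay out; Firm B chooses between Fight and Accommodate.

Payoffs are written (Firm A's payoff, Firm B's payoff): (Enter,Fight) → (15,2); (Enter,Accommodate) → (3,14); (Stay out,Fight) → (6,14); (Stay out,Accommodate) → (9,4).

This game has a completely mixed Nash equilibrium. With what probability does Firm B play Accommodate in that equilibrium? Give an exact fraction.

Let y be the probability that Firm B plays Fight. In a completely mixed equilibrium, Firm A must be indifferent between Enter and Stay out.
Firm A's expected payoff from Enter is 15y + 3(1−y); from Stay out it is 6y + 9(1−y).
Setting these equal: 12y + 3 = −3y + 9, so y = 2/5.
Therefore Firm B plays Accommodate with probability 1 − 2/5 = 3/5.

3/5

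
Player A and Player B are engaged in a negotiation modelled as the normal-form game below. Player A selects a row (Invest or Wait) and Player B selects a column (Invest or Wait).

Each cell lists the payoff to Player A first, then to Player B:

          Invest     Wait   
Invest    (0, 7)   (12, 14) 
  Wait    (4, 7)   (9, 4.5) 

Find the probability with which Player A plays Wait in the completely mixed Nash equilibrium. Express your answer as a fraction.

14/19

Let p be the probability that Player A plays Invest. In a completely mixed equilibrium, Player B must be indifferent between Invest and Wait.
Player B's expected payoff from Invest is 7p + 7(1−p); from Wait it is 14p + 4.5(1−p).
Setting these equal: 7 = 9.5p + 4.5, so p = 5/19.
Therefore Player A plays Wait with probability 1 − 5/19 = 14/19.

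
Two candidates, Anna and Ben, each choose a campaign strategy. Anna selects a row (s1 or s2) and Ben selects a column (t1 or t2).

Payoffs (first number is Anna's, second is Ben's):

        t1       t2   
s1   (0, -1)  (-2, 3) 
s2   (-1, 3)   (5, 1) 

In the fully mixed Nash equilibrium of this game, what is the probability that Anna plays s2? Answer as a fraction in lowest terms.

Let r be the probability that Anna plays s1. In a completely mixed equilibrium, Ben must be indifferent between t1 and t2.
Ben's expected payoff from t1 is −r + 3(1−r); from t2 it is 3r + (1−r).
Setting these equal: −4r + 3 = 2r + 1, so r = 1/3.
Therefore Anna plays s2 with probability 1 − 1/3 = 2/3.

2/3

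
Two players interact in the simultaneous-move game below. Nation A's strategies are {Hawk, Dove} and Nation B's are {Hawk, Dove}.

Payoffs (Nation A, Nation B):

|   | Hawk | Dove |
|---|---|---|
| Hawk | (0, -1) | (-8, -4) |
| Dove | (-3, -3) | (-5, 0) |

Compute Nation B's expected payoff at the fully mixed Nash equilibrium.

-2

First find x, the probability Nation A plays Hawk, from Nation B's indifference between Hawk and Dove: −x − 3(1−x) = −4x, giving x = 1/2.
Since Nation B is indifferent in equilibrium, Nation B's expected payoff equals the payoff from either column against (1/2, 1/2). Using Hawk: −(1/2) − 3(1/2) = -2.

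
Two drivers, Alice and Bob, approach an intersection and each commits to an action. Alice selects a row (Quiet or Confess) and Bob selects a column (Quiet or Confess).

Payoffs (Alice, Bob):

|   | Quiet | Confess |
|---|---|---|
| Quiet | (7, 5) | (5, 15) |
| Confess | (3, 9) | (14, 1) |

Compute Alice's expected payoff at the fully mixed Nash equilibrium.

First find y, the probability Bob plays Quiet, from Alice's indifference between Quiet and Confess: 7y + 5(1−y) = 3y + 14(1−y), giving y = 9/13.
Since Alice is indifferent in equilibrium, Alice's expected payoff equals the payoff from either row against (9/13, 4/13). Using Quiet: 7(9/13) + 5(4/13) = 83/13.

83/13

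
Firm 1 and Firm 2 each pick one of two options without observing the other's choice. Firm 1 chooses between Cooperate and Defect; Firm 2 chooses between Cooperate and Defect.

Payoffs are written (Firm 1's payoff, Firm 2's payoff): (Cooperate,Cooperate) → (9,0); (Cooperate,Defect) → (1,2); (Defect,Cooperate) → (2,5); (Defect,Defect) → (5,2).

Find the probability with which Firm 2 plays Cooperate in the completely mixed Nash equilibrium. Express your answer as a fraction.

4/11

Let c be the probability that Firm 2 plays Cooperate. In a completely mixed equilibrium, Firm 1 must be indifferent between Cooperate and Defect.
Firm 1's expected payoff from Cooperate is 9c + (1−c); from Defect it is 2c + 5(1−c).
Setting these equal: 8c + 1 = −3c + 5, so c = 4/11.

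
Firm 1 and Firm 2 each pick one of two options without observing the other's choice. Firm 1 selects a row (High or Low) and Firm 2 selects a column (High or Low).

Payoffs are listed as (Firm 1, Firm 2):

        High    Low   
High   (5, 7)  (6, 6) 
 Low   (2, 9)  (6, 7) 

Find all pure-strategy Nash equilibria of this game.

(High, High)

(High, High): Firm 1 gets 5 ≥ 2 from Low, and Firm 2 gets 7 ≥ 6 from Low — Nash equilibrium.
(High, Low): Firm 2 prefers High (7 > 6) — not an equilibrium.
(Low, High): Firm 1 prefers High (5 > 2) — not an equilibrium.
(Low, Low): Firm 2 prefers High (9 > 7) — not an equilibrium.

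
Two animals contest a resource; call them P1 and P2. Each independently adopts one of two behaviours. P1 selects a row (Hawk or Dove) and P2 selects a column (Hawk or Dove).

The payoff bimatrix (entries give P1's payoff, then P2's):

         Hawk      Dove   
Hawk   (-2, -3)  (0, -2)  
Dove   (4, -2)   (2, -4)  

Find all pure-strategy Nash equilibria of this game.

(Dove, Hawk)

(Hawk, Hawk): P1 prefers Dove (4 > -2); P2 prefers Dove (-2 > -3) — not an equilibrium.
(Hawk, Dove): P1 prefers Dove (2 > 0) — not an equilibrium.
(Dove, Hawk): P1 gets 4 ≥ -2 from Hawk, and P2 gets -2 ≥ -4 from Dove — Nash equilibrium.
(Dove, Dove): P2 prefers Hawk (-2 > -4) — not an equilibrium.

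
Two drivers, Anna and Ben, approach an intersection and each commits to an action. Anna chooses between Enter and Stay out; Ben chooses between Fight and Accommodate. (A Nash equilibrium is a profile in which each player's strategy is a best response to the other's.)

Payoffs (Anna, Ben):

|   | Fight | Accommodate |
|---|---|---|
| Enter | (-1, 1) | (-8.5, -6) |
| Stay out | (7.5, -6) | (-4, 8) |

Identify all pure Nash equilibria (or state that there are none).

(Stay out, Accommodate)

(Enter, Fight): Anna prefers Stay out (7.5 > -1) — not an equilibrium.
(Enter, Accommodate): Anna prefers Stay out (-4 > -8.5); Ben prefers Fight (1 > -6) — not an equilibrium.
(Stay out, Fight): Ben prefers Accommodate (8 > -6) — not an equilibrium.
(Stay out, Accommodate): Anna gets -4 ≥ -8.5 from Enter, and Ben gets 8 ≥ -6 from Fight — Nash equilibrium.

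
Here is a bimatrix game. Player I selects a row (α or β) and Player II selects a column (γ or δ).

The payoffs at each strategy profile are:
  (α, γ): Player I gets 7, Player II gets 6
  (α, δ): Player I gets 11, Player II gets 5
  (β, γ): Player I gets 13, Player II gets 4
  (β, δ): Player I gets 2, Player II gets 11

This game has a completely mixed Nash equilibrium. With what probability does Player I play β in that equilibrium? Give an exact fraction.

1/8

Let x be the probability that Player I plays α. In a completely mixed equilibrium, Player II must be indifferent between γ and δ.
Player II's expected payoff from γ is 6x + 4(1−x); from δ it is 5x + 11(1−x).
Setting these equal: 2x + 4 = −6x + 11, so x = 7/8.
Therefore Player I plays β with probability 1 − 7/8 = 1/8.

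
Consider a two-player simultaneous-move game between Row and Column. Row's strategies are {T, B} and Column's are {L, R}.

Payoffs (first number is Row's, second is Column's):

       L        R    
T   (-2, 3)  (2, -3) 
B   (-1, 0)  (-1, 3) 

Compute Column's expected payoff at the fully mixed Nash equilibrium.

1

First find x, the probability Row plays T, from Column's indifference between L and R: 3x = −3x + 3(1−x), giving x = 1/3.
Since Column is indifferent in equilibrium, Column's expected payoff equals the payoff from either column against (1/3, 2/3). Using L: 3(1/3) = 1.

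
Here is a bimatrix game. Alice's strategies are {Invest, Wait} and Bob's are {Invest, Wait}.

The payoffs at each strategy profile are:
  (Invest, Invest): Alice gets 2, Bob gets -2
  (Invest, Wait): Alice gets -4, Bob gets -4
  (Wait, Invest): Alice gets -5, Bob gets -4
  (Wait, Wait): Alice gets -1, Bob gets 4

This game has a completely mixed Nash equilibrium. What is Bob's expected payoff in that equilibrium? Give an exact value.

-12/5

First find x, the probability Alice plays Invest, from Bob's indifference between Invest and Wait: −2x − 4(1−x) = −4x + 4(1−x), giving x = 4/5.
Since Bob is indifferent in equilibrium, Bob's expected payoff equals the payoff from either column against (4/5, 1/5). Using Invest: −2(4/5) − 4(1/5) = -12/5.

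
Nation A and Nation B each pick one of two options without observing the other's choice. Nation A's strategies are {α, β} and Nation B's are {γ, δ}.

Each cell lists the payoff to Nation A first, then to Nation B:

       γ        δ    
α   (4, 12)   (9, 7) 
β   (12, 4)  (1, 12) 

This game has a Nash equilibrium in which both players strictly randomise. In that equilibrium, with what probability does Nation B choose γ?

Let y be the probability that Nation B plays γ. In a completely mixed equilibrium, Nation A must be indifferent between α and β.
Nation A's expected payoff from α is 4y + 9(1−y); from β it is 12y + (1−y).
Setting these equal: −5y + 9 = 11y + 1, so y = 1/2.

1/2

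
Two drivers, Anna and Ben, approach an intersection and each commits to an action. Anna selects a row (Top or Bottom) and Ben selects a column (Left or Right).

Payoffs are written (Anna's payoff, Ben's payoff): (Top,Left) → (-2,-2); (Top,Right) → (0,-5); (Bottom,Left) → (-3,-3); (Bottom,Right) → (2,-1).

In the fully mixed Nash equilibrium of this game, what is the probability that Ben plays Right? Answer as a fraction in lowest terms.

Let y be the probability that Ben plays Left. In a completely mixed equilibrium, Anna must be indifferent between Top and Bottom.
Anna's expected payoff from Top is −2y; from Bottom it is −3y + 2(1−y).
Setting these equal: −2y = −5y + 2, so y = 2/3.
Therefore Ben plays Right with probability 1 − 2/3 = 1/3.

1/3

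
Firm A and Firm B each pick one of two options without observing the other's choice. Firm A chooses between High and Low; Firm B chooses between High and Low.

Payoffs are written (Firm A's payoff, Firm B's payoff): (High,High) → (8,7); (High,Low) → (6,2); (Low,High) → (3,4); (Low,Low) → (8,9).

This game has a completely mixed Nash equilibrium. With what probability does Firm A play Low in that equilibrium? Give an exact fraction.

Let x be the probability that Firm A plays High. In a completely mixed equilibrium, Firm B must be indifferent between High and Low.
Firm B's expected payoff from High is 7x + 4(1−x); from Low it is 2x + 9(1−x).
Setting these equal: 3x + 4 = −7x + 9, so x = 1/2.
Therefore Firm A plays Low with probability 1 − 1/2 = 1/2.

1/2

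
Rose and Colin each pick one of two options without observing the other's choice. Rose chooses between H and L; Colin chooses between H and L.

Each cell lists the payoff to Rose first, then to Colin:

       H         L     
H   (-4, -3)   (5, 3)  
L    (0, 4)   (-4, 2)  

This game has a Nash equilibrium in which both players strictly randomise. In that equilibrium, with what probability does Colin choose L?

4/13

Let y be the probability that Colin plays H. In a completely mixed equilibrium, Rose must be indifferent between H and L.
Rose's expected payoff from H is −4y + 5(1−y); from L it is −4(1−y).
Setting these equal: −9y + 5 = 4y − 4, so y = 9/13.
Therefore Colin plays L with probability 1 − 9/13 = 4/13.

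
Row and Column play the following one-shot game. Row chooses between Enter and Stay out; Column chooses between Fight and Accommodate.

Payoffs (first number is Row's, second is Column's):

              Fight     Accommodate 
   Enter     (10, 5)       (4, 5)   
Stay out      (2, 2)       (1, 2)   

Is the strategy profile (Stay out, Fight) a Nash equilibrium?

No

At (Stay out, Fight), Row earns 2; switching to Enter would give 10, so Row would deviate.
Column earns 2; switching to Accommodate would give 2, so Column has no profitable deviation.
Since at least one player can profitably deviate, this is not a Nash equilibrium.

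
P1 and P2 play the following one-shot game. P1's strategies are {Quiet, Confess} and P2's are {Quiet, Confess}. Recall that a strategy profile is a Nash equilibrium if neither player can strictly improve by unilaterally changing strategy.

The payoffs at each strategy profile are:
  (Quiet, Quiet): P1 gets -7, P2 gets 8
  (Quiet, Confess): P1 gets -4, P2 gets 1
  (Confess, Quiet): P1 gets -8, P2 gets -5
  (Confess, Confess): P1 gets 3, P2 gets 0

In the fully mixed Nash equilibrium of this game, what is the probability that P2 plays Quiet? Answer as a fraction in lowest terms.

7/8

Let c be the probability that P2 plays Quiet. In a completely mixed equilibrium, P1 must be indifferent between Quiet and Confess.
P1's expected payoff from Quiet is −7c − 4(1−c); from Confess it is −8c + 3(1−c).
Setting these equal: −3c − 4 = −11c + 3, so c = 7/8.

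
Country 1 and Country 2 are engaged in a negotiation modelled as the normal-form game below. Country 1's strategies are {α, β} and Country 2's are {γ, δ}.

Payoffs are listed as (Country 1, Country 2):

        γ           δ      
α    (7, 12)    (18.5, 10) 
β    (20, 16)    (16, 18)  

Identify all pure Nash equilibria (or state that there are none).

none

(α, γ): Country 1 prefers β (20 > 7) — not an equilibrium.
(α, δ): Country 2 prefers γ (12 > 10) — not an equilibrium.
(β, γ): Country 2 prefers δ (18 > 16) — not an equilibrium.
(β, δ): Country 1 prefers α (18.5 > 16) — not an equilibrium.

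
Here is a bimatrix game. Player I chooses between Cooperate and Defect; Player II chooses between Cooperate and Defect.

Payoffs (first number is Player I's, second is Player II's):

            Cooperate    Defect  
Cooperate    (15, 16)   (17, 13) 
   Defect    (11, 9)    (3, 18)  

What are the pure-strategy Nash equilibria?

(Cooperate, Cooperate)

(Cooperate, Cooperate): Player I gets 15 ≥ 11 from Defect, and Player II gets 16 ≥ 13 from Defect — Nash equilibrium.
(Cooperate, Defect): Player II prefers Cooperate (16 > 13) — not an equilibrium.
(Defect, Cooperate): Player I prefers Cooperate (15 > 11); Player II prefers Defect (18 > 9) — not an equilibrium.
(Defect, Defect): Player I prefers Cooperate (17 > 3) — not an equilibrium.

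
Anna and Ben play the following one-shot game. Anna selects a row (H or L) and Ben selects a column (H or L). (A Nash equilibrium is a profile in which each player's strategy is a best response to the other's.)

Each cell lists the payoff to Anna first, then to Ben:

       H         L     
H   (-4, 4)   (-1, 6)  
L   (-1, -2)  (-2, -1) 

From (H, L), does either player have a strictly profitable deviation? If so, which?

Anna at (H, L) earns -1; deviating to L yields -2 — not better.
Ben earns 6; deviating to H yields 4 — not better.
Neither player can strictly improve; the profile is a Nash equilibrium.

Neither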